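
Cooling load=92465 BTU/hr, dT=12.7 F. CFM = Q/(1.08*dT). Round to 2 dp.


CFM = 92465 / (1.08 * 12.7) = 6741.40

6741.40 CFM


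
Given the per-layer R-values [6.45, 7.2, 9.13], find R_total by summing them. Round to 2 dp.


R_total = 6.45 + 7.2 + 9.13 = 22.78

22.78


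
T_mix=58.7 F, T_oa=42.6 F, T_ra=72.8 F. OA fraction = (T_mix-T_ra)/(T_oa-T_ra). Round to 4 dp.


frac = (58.7 - 72.8) / (42.6 - 72.8) = 0.4669

0.4669


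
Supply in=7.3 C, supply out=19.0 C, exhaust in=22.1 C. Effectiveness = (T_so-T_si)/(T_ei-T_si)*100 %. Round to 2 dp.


eff = (19.0-7.3)/(22.1-7.3)*100 = 79.05 %

79.05 %


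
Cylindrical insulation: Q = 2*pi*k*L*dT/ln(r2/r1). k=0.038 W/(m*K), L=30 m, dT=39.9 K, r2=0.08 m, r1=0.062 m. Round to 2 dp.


Q = 2*pi*0.038*30*39.9/ln(0.08/0.062) = 1121.25 W

1121.25 W


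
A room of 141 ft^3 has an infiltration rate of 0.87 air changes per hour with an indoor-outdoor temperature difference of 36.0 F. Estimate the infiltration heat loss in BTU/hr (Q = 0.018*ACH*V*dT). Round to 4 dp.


Q = 0.018 * 0.87 * 141 * 36.0 = 79.4902 BTU/hr

79.4902 BTU/hr


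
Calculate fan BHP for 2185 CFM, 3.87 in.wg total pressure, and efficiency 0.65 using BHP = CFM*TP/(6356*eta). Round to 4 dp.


BHP = 2185 * 3.87 / (6356 * 0.65) = 2.0468 hp

2.0468 hp


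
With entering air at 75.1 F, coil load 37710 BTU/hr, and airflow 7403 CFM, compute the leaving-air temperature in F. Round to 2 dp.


dT = 37710/(1.08*7403) = 4.7166
T_leave = 75.1 - 4.7166 = 70.38 F

70.38 F


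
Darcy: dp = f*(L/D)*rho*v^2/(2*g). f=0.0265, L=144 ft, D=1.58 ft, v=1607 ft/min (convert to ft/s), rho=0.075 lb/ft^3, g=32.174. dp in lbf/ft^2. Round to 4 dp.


v_fps = 1607/60 = 26.7833 ft/s
dp = 0.0265*(144/1.58)*0.075*26.7833^2/(2*32.174) = 2.0193 lbf/ft^2

2.0193 lbf/ft^2


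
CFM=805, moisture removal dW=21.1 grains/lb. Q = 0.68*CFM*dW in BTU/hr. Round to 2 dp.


Q = 0.68 * 805 * 21.1 = 11550.14 BTU/hr

11550.14 BTU/hr


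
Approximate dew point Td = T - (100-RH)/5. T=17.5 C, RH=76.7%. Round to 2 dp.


Td = 17.5 - (100-76.7)/5 = 12.84 C

12.84 C


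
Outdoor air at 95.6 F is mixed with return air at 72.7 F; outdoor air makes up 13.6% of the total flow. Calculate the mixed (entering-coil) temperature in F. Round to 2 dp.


T_mix = 72.7 + (13.6/100)*(95.6-72.7) = 75.81 F

75.81 F


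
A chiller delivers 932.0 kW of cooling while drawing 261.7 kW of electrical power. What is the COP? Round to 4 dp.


COP = 932.0 / 261.7 = 3.5613

3.5613


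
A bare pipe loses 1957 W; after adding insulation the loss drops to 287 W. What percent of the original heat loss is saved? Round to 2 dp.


Savings = ((1957-287)/1957)*100 = 85.33 %

85.33 %


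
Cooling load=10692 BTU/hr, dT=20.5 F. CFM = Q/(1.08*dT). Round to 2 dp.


CFM = 10692 / (1.08 * 20.5) = 482.93

482.93 CFM


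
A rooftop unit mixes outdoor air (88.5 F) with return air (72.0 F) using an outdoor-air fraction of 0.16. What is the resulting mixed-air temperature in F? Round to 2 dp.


T_mix = 0.16*88.5 + 0.84*72.0 = 74.64 F

74.64 F


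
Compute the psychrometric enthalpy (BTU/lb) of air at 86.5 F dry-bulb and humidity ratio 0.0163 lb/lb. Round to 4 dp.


h = 0.24*86.5 + 0.0163*(1061+0.444*86.5) = 38.6803 BTU/lb

38.6803 BTU/lb


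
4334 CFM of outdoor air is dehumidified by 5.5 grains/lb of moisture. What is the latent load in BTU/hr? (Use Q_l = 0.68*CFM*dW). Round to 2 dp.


Q = 0.68 * 4334 * 5.5 = 16209.16 BTU/hr

16209.16 BTU/hr


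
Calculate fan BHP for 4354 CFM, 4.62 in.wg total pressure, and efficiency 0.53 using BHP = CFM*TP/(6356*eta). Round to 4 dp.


BHP = 4354 * 4.62 / (6356 * 0.53) = 5.9713 hp

5.9713 hp


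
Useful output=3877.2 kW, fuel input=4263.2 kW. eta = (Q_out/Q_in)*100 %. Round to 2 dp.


eta = (3877.2/4263.2)*100 = 90.95 %

90.95 %


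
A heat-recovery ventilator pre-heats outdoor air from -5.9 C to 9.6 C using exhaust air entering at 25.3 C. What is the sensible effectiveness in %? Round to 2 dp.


eff = (9.6-(-5.9))/(25.3-(-5.9))*100 = 49.68 %

49.68 %


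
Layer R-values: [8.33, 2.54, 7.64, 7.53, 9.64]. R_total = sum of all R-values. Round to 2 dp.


R_total = 8.33 + 2.54 + 7.64 + 7.53 + 9.64 = 35.68

35.68


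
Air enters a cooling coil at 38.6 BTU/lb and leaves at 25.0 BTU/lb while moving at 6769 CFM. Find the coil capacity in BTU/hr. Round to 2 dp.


Q = 4.5 * 6769 * (38.6 - 25.0) = 414262.80 BTU/hr

414262.80 BTU/hr


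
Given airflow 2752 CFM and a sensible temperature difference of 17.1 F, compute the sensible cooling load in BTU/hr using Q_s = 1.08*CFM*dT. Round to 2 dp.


Q = 1.08 * 2752 * 17.1 = 50823.94 BTU/hr

50823.94 BTU/hr


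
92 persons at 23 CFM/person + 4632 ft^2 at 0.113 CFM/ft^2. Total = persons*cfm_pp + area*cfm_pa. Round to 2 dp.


Total = 92*23 + 4632*0.113 = 2639.42 CFM

2639.42 CFM


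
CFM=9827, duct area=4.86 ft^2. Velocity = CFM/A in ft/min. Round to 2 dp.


V = 9827 / 4.86 = 2022.02 ft/min

2022.02 ft/min


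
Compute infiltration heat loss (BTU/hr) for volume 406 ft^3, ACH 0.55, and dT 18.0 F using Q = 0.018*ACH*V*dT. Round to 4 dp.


Q = 0.018 * 0.55 * 406 * 18.0 = 72.3492 BTU/hr

72.3492 BTU/hr


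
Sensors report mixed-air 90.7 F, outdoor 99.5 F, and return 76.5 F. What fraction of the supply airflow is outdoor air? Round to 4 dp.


frac = (90.7 - 76.5) / (99.5 - 76.5) = 0.6174

0.6174


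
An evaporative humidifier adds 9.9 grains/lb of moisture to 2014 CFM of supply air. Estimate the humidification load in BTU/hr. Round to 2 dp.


Q = 0.68 * 2014 * 9.9 = 13558.25 BTU/hr

13558.25 BTU/hr


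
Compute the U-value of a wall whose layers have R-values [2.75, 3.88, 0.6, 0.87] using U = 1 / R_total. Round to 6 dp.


R_total = 2.75 + 3.88 + 0.6 + 0.87 = 8.10
U = 1/8.10 = 0.123457

0.123457


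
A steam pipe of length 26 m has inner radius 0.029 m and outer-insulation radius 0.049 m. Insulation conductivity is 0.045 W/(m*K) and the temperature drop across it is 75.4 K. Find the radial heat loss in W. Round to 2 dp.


Q = 2*pi*0.045*26*75.4/ln(0.049/0.029) = 1056.75 W

1056.75 W


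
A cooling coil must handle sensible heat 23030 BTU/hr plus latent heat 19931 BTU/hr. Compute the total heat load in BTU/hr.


Qt = 23030 + 19931 = 42961 BTU/hr

42961 BTU/hr


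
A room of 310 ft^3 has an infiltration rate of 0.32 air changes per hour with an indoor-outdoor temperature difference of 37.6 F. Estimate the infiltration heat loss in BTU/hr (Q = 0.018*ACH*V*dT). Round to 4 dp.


Q = 0.018 * 0.32 * 310 * 37.6 = 67.1386 BTU/hr

67.1386 BTU/hr


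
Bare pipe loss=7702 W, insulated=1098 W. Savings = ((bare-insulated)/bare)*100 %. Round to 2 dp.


Savings = ((7702-1098)/7702)*100 = 85.74 %

85.74 %


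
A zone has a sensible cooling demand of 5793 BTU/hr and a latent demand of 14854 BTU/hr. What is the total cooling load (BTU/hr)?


Qt = 5793 + 14854 = 20647 BTU/hr

20647 BTU/hr


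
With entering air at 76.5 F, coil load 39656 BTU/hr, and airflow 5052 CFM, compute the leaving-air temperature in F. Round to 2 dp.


dT = 39656/(1.08*5052) = 7.2681
T_leave = 76.5 - 7.2681 = 69.23 F

69.23 F


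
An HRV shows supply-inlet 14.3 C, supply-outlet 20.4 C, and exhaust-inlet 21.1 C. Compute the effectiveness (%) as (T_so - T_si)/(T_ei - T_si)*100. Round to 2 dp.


eff = (20.4-14.3)/(21.1-14.3)*100 = 89.71 %

89.71 %


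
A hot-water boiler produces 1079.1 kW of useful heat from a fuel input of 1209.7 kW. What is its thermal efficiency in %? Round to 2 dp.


eta = (1079.1/1209.7)*100 = 89.20 %

89.20 %


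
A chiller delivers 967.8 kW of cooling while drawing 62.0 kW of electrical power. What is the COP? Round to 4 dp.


COP = 967.8 / 62.0 = 15.6097

15.6097


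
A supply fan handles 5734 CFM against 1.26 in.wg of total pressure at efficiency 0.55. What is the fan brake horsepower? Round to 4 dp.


BHP = 5734 * 1.26 / (6356 * 0.55) = 2.0667 hp

2.0667 hp


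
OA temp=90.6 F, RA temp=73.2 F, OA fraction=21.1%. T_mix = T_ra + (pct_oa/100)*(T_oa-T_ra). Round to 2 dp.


T_mix = 73.2 + (21.1/100)*(90.6-73.2) = 76.87 F

76.87 F


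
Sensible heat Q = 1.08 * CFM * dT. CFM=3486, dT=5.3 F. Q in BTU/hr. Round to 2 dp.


Q = 1.08 * 3486 * 5.3 = 19953.86 BTU/hr

19953.86 BTU/hr


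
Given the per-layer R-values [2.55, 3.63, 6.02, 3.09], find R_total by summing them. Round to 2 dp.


R_total = 2.55 + 3.63 + 6.02 + 3.09 = 15.29

15.29


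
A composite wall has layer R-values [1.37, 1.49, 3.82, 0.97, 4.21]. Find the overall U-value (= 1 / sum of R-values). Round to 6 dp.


R_total = 1.37 + 1.49 + 3.82 + 0.97 + 4.21 = 11.86
U = 1/11.86 = 0.084317

0.084317


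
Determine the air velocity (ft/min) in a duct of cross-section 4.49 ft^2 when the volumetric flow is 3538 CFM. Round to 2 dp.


V = 3538 / 4.49 = 787.97 ft/min

787.97 ft/min


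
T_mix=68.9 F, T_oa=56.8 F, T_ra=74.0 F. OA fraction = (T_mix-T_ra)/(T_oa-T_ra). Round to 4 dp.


frac = (68.9 - 74.0) / (56.8 - 74.0) = 0.2965

0.2965


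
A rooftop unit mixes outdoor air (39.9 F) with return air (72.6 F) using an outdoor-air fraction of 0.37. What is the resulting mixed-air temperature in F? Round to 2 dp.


T_mix = 0.37*39.9 + 0.63*72.6 = 60.50 F

60.50 F


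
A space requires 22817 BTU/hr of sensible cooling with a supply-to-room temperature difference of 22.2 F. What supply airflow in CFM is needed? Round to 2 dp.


CFM = 22817 / (1.08 * 22.2) = 951.66

951.66 CFM


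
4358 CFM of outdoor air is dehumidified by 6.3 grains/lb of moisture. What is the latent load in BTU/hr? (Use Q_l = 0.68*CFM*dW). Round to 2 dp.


Q = 0.68 * 4358 * 6.3 = 18669.67 BTU/hr

18669.67 BTU/hr


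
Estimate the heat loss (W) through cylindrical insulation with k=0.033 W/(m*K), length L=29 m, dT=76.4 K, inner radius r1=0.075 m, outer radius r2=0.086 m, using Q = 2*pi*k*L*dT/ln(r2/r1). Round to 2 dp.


Q = 2*pi*0.033*29*76.4/ln(0.086/0.075) = 3356.69 W

3356.69 W


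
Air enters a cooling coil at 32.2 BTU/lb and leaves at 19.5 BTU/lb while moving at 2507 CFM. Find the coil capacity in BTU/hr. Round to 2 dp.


Q = 4.5 * 2507 * (32.2 - 19.5) = 143275.05 BTU/hr

143275.05 BTU/hr


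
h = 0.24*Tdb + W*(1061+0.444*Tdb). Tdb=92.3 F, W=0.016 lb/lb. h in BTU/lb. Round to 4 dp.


h = 0.24*92.3 + 0.016*(1061+0.444*92.3) = 39.7837 BTU/lb

39.7837 BTU/lb


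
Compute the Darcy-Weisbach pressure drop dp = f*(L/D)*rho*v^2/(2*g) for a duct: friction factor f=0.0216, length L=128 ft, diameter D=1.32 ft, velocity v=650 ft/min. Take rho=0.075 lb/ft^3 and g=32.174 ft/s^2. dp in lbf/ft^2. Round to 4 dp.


v_fps = 650/60 = 10.8333 ft/s
dp = 0.0216*(128/1.32)*0.075*10.8333^2/(2*32.174) = 0.2865 lbf/ft^2

0.2865 lbf/ft^2


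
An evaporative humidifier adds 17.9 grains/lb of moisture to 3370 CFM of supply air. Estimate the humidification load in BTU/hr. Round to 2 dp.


Q = 0.68 * 3370 * 17.9 = 41019.64 BTU/hr

41019.64 BTU/hr


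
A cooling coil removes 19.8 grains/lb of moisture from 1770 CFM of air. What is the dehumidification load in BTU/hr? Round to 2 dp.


Q = 0.68 * 1770 * 19.8 = 23831.28 BTU/hr

23831.28 BTU/hr


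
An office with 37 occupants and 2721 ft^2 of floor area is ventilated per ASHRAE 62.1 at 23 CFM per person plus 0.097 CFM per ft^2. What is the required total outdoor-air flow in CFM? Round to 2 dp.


Total = 37*23 + 2721*0.097 = 1114.94 CFM

1114.94 CFM


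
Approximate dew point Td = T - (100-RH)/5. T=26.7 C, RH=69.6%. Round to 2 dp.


Td = 26.7 - (100-69.6)/5 = 20.62 C

20.62 C


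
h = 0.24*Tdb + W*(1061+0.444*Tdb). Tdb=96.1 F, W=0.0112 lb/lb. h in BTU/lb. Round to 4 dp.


h = 0.24*96.1 + 0.0112*(1061+0.444*96.1) = 35.4251 BTU/lb

35.4251 BTU/lb


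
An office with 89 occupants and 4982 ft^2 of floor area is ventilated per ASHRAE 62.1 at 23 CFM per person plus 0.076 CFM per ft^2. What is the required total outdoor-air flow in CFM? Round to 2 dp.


Total = 89*23 + 4982*0.076 = 2425.63 CFM

2425.63 CFM


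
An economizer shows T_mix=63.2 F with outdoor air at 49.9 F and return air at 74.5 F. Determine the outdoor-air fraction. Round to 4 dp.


frac = (63.2 - 74.5) / (49.9 - 74.5) = 0.4593

0.4593


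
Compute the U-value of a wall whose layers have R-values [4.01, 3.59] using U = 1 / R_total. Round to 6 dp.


R_total = 4.01 + 3.59 = 7.60
U = 1/7.60 = 0.131579

0.131579


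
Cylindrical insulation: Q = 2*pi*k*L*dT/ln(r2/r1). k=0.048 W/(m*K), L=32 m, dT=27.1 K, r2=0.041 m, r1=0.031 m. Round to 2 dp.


Q = 2*pi*0.048*32*27.1/ln(0.041/0.031) = 935.46 W

935.46 W


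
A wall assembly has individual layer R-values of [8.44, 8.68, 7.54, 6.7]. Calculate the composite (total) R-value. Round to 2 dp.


R_total = 8.44 + 8.68 + 7.54 + 6.7 = 31.36

31.36


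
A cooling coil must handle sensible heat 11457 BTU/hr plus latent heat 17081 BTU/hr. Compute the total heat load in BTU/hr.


Qt = 11457 + 17081 = 28538 BTU/hr

28538 BTU/hr


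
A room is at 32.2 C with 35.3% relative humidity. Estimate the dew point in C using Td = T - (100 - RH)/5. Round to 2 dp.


Td = 32.2 - (100-35.3)/5 = 19.26 C

19.26 C


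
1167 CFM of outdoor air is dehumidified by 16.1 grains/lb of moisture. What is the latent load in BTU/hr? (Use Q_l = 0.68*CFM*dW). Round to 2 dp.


Q = 0.68 * 1167 * 16.1 = 12776.32 BTU/hr

12776.32 BTU/hr


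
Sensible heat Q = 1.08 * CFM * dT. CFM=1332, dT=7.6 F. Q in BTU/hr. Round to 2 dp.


Q = 1.08 * 1332 * 7.6 = 10933.06 BTU/hr

10933.06 BTU/hr


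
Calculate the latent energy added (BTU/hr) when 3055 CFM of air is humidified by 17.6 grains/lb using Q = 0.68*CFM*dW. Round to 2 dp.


Q = 0.68 * 3055 * 17.6 = 36562.24 BTU/hr

36562.24 BTU/hr


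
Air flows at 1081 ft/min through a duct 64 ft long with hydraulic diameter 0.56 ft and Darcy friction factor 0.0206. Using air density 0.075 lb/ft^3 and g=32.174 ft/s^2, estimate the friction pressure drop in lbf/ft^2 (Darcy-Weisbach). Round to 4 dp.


v_fps = 1081/60 = 18.0167 ft/s
dp = 0.0206*(64/0.56)*0.075*18.0167^2/(2*32.174) = 0.8907 lbf/ft^2

0.8907 lbf/ft^2


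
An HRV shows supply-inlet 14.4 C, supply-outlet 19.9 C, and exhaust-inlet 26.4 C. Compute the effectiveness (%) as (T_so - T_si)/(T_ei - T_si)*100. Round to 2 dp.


eff = (19.9-14.4)/(26.4-14.4)*100 = 45.83 %

45.83 %


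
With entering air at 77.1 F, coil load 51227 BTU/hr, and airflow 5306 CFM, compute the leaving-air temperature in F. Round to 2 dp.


dT = 51227/(1.08*5306) = 8.9394
T_leave = 77.1 - 8.9394 = 68.16 F

68.16 F


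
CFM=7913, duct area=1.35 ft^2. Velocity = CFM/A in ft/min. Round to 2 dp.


V = 7913 / 1.35 = 5861.48 ft/min

5861.48 ft/min


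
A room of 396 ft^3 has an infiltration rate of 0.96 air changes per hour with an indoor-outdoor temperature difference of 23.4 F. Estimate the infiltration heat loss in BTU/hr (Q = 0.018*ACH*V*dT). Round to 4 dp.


Q = 0.018 * 0.96 * 396 * 23.4 = 160.1234 BTU/hr

160.1234 BTU/hr


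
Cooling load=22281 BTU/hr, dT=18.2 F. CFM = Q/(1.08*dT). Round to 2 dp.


CFM = 22281 / (1.08 * 18.2) = 1133.55

1133.55 CFM


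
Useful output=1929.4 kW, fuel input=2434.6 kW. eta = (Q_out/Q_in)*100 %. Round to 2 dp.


eta = (1929.4/2434.6)*100 = 79.25 %

79.25 %


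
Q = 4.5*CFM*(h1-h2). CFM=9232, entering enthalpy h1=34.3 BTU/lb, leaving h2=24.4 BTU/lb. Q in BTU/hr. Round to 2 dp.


Q = 4.5 * 9232 * (34.3 - 24.4) = 411285.60 BTU/hr

411285.60 BTU/hr


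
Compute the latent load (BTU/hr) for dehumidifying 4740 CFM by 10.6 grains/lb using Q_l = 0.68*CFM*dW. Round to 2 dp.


Q = 0.68 * 4740 * 10.6 = 34165.92 BTU/hr

34165.92 BTU/hr


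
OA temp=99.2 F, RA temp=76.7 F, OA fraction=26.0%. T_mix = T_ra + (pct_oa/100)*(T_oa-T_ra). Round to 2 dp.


T_mix = 76.7 + (26.0/100)*(99.2-76.7) = 82.55 F

82.55 F


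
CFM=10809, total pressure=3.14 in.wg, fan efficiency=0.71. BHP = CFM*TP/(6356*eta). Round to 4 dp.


BHP = 10809 * 3.14 / (6356 * 0.71) = 7.5210 hp

7.5210 hp


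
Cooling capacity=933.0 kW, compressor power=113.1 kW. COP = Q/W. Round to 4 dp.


COP = 933.0 / 113.1 = 8.2493

8.2493


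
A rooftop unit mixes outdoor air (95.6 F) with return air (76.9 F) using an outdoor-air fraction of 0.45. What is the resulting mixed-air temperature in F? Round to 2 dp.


T_mix = 0.45*95.6 + 0.55*76.9 = 85.32 F

85.32 F


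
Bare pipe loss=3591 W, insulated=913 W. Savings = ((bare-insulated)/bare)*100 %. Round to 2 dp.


Savings = ((3591-913)/3591)*100 = 74.58 %

74.58 %


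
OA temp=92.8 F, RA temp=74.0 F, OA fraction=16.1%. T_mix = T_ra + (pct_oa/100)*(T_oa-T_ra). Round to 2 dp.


T_mix = 74.0 + (16.1/100)*(92.8-74.0) = 77.03 F

77.03 F


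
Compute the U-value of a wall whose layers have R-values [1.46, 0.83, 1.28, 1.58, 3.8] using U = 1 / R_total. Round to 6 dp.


R_total = 1.46 + 0.83 + 1.28 + 1.58 + 3.8 = 8.95
U = 1/8.95 = 0.111732

0.111732


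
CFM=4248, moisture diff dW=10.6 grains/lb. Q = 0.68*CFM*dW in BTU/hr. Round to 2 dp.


Q = 0.68 * 4248 * 10.6 = 30619.58 BTU/hr

30619.58 BTU/hr


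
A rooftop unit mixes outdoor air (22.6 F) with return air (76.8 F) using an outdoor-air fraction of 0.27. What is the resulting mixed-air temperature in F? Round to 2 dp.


T_mix = 0.27*22.6 + 0.73*76.8 = 62.17 F

62.17 F


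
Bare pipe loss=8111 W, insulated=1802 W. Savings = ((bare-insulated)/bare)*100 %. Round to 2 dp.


Savings = ((8111-1802)/8111)*100 = 77.78 %

77.78 %


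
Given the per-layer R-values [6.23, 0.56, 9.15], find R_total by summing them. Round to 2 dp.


R_total = 6.23 + 0.56 + 9.15 = 15.94

15.94


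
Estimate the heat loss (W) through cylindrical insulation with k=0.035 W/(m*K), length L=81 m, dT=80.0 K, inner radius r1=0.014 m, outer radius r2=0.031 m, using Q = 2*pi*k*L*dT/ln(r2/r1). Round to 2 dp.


Q = 2*pi*0.035*81*80.0/ln(0.031/0.014) = 1792.64 W

1792.64 W


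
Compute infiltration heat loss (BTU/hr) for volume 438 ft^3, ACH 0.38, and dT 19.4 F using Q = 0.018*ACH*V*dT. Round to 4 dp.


Q = 0.018 * 0.38 * 438 * 19.4 = 58.1208 BTU/hr

58.1208 BTU/hr


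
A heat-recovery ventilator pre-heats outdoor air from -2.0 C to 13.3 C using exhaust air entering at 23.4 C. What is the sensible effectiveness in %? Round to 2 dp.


eff = (13.3-(-2.0))/(23.4-(-2.0))*100 = 60.24 %

60.24 %


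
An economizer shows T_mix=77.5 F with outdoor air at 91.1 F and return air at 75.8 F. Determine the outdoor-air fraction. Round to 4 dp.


frac = (77.5 - 75.8) / (91.1 - 75.8) = 0.1111

0.1111


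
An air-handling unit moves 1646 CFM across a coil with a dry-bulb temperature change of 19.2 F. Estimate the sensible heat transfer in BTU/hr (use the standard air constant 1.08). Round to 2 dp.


Q = 1.08 * 1646 * 19.2 = 34131.46 BTU/hr

34131.46 BTU/hr


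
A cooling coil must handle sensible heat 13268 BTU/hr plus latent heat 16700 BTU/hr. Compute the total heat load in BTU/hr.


Qt = 13268 + 16700 = 29968 BTU/hr

29968 BTU/hr


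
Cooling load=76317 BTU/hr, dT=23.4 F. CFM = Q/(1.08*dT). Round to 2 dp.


CFM = 76317 / (1.08 * 23.4) = 3019.82

3019.82 CFM


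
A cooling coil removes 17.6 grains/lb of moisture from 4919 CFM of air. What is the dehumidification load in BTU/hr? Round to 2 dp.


Q = 0.68 * 4919 * 17.6 = 58870.59 BTU/hr

58870.59 BTU/hr


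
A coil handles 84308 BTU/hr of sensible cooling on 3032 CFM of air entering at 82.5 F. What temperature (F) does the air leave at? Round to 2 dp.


dT = 84308/(1.08*3032) = 25.7464
T_leave = 82.5 - 25.7464 = 56.75 F

56.75 F


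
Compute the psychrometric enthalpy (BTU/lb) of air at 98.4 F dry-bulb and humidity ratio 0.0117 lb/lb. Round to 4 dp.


h = 0.24*98.4 + 0.0117*(1061+0.444*98.4) = 36.5409 BTU/lb

36.5409 BTU/lb


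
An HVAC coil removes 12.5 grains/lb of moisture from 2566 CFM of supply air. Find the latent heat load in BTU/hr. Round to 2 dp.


Q = 0.68 * 2566 * 12.5 = 21811.00 BTU/hr

21811.00 BTU/hr


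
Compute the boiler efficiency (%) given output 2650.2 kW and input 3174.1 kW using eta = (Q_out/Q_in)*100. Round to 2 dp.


eta = (2650.2/3174.1)*100 = 83.49 %

83.49 %


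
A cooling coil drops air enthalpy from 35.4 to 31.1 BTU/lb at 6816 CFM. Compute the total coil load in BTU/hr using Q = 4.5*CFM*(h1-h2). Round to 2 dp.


Q = 4.5 * 6816 * (35.4 - 31.1) = 131889.60 BTU/hr

131889.60 BTU/hr


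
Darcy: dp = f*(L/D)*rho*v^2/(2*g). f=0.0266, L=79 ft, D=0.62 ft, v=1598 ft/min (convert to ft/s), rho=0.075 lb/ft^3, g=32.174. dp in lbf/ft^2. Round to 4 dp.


v_fps = 1598/60 = 26.6333 ft/s
dp = 0.0266*(79/0.62)*0.075*26.6333^2/(2*32.174) = 2.8022 lbf/ft^2

2.8022 lbf/ft^2


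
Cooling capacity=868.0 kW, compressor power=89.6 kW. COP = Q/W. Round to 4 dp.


COP = 868.0 / 89.6 = 9.6875

9.6875


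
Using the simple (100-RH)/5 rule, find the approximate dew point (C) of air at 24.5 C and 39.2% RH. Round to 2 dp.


Td = 24.5 - (100-39.2)/5 = 12.34 C

12.34 C


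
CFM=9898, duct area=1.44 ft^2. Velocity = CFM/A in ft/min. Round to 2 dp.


V = 9898 / 1.44 = 6873.61 ft/min

6873.61 ft/min


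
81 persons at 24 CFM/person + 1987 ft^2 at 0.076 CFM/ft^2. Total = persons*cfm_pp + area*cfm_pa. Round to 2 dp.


Total = 81*24 + 1987*0.076 = 2095.01 CFM

2095.01 CFM


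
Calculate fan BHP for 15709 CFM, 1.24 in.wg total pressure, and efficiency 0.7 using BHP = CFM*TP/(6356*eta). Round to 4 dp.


BHP = 15709 * 1.24 / (6356 * 0.7) = 4.3781 hp

4.3781 hp


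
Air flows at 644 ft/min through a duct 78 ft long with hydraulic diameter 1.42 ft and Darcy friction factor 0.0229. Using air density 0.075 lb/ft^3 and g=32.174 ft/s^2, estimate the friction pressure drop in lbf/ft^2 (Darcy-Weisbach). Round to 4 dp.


v_fps = 644/60 = 10.7333 ft/s
dp = 0.0229*(78/1.42)*0.075*10.7333^2/(2*32.174) = 0.1689 lbf/ft^2

0.1689 lbf/ft^2


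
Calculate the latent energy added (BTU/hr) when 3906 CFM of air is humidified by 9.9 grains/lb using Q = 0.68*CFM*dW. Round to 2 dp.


Q = 0.68 * 3906 * 9.9 = 26295.19 BTU/hr

26295.19 BTU/hr


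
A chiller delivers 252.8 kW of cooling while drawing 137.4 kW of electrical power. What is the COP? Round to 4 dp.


COP = 252.8 / 137.4 = 1.8399

1.8399


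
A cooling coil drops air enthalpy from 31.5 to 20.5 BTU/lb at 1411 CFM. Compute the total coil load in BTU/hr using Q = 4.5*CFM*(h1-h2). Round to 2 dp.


Q = 4.5 * 1411 * (31.5 - 20.5) = 69844.50 BTU/hr

69844.50 BTU/hr


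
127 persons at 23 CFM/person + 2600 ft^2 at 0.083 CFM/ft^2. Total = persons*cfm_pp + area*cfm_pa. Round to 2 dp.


Total = 127*23 + 2600*0.083 = 3136.80 CFM

3136.80 CFM


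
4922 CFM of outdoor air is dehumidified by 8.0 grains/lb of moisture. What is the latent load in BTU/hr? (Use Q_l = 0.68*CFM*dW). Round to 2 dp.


Q = 0.68 * 4922 * 8.0 = 26775.68 BTU/hr

26775.68 BTU/hr


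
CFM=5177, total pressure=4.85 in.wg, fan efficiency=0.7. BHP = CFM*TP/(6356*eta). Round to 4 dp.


BHP = 5177 * 4.85 / (6356 * 0.7) = 5.6434 hp

5.6434 hp


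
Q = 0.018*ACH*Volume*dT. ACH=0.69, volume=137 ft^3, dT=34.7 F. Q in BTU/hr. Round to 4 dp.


Q = 0.018 * 0.69 * 137 * 34.7 = 59.0434 BTU/hr

59.0434 BTU/hr


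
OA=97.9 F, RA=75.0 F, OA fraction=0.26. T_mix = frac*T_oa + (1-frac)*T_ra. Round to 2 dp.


T_mix = 0.26*97.9 + 0.74*75.0 = 80.95 F

80.95 F


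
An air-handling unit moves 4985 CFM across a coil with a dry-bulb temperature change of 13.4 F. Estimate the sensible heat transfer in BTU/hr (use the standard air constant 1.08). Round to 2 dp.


Q = 1.08 * 4985 * 13.4 = 72142.92 BTU/hr

72142.92 BTU/hr


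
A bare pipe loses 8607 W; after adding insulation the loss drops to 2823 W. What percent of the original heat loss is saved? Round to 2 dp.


Savings = ((8607-2823)/8607)*100 = 67.20 %

67.20 %


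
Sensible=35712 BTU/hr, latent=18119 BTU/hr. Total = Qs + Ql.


Qt = 35712 + 18119 = 53831 BTU/hr

53831 BTU/hr


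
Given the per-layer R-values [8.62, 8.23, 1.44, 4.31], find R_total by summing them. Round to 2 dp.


R_total = 8.62 + 8.23 + 1.44 + 4.31 = 22.60

22.60


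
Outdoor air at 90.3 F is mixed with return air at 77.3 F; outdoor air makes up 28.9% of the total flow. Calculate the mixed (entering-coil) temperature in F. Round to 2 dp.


T_mix = 77.3 + (28.9/100)*(90.3-77.3) = 81.06 F

81.06 F


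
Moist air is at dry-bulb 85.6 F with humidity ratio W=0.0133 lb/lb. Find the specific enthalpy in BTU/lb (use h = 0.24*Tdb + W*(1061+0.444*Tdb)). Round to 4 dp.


h = 0.24*85.6 + 0.0133*(1061+0.444*85.6) = 35.1608 BTU/lb

35.1608 BTU/lb


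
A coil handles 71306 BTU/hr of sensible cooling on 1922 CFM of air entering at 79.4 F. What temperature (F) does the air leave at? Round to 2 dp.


dT = 71306/(1.08*1922) = 34.3518
T_leave = 79.4 - 34.3518 = 45.05 F

45.05 F


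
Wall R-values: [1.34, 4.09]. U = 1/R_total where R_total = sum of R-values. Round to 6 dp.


R_total = 1.34 + 4.09 = 5.43
U = 1/5.43 = 0.184162

0.184162


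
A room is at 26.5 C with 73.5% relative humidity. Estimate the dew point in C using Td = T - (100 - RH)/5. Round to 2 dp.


Td = 26.5 - (100-73.5)/5 = 21.20 C

21.20 C


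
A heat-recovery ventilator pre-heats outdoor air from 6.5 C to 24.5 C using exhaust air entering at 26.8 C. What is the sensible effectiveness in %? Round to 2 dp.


eff = (24.5-6.5)/(26.8-6.5)*100 = 88.67 %

88.67 %


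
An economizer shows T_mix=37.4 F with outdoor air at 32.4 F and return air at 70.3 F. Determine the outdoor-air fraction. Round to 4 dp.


frac = (37.4 - 70.3) / (32.4 - 70.3) = 0.8681

0.8681


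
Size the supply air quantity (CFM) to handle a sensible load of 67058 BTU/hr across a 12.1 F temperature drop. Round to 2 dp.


CFM = 67058 / (1.08 * 12.1) = 5131.47

5131.47 CFM


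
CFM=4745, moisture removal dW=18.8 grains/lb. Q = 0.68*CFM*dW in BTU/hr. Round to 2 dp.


Q = 0.68 * 4745 * 18.8 = 60660.08 BTU/hr

60660.08 BTU/hr


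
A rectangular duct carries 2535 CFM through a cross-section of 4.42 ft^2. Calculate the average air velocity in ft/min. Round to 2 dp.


V = 2535 / 4.42 = 573.53 ft/min

573.53 ft/min


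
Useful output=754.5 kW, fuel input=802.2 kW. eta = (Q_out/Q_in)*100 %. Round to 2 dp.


eta = (754.5/802.2)*100 = 94.05 %

94.05 %


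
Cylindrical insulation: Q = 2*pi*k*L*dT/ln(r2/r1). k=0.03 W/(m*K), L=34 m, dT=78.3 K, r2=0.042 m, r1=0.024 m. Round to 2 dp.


Q = 2*pi*0.03*34*78.3/ln(0.042/0.024) = 896.71 W

896.71 W


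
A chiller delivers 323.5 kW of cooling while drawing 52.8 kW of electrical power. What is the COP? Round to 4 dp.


COP = 323.5 / 52.8 = 6.1269

6.1269


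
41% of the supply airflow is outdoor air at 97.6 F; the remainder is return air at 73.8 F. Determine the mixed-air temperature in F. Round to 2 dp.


T_mix = 0.41*97.6 + 0.59*73.8 = 83.56 F

83.56 F


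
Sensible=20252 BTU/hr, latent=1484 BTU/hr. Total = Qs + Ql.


Qt = 20252 + 1484 = 21736 BTU/hr

21736 BTU/hr


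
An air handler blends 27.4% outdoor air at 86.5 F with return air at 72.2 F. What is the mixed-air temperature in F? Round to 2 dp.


T_mix = 72.2 + (27.4/100)*(86.5-72.2) = 76.12 F

76.12 F


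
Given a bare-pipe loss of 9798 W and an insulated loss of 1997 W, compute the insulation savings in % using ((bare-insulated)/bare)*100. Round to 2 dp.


Savings = ((9798-1997)/9798)*100 = 79.62 %

79.62 %


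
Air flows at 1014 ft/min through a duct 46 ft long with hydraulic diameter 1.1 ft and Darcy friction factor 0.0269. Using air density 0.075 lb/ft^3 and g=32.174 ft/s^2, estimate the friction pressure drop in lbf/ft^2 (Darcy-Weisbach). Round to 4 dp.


v_fps = 1014/60 = 16.9 ft/s
dp = 0.0269*(46/1.1)*0.075*16.9^2/(2*32.174) = 0.3745 lbf/ft^2

0.3745 lbf/ft^2


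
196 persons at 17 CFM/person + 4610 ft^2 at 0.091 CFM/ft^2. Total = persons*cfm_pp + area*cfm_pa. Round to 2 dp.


Total = 196*17 + 4610*0.091 = 3751.51 CFM

3751.51 CFM


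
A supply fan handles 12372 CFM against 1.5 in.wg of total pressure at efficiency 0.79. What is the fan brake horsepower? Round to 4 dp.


BHP = 12372 * 1.5 / (6356 * 0.79) = 3.6959 hp

3.6959 hp


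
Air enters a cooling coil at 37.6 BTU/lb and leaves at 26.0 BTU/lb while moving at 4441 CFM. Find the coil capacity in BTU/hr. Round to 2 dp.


Q = 4.5 * 4441 * (37.6 - 26.0) = 231820.20 BTU/hr

231820.20 BTU/hr


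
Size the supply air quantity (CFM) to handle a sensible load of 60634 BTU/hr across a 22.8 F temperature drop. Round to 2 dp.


CFM = 60634 / (1.08 * 22.8) = 2462.39

2462.39 CFM


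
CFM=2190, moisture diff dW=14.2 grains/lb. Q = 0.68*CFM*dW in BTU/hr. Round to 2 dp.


Q = 0.68 * 2190 * 14.2 = 21146.64 BTU/hr

21146.64 BTU/hr


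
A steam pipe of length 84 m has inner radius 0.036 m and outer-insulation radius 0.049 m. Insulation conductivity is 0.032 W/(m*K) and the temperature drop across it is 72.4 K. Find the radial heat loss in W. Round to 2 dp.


Q = 2*pi*0.032*84*72.4/ln(0.049/0.036) = 3966.18 W

3966.18 W


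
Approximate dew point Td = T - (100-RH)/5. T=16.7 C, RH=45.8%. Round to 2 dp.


Td = 16.7 - (100-45.8)/5 = 5.86 C

5.86 C


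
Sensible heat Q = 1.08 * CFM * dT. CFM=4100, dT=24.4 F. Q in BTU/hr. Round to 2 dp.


Q = 1.08 * 4100 * 24.4 = 108043.20 BTU/hr

108043.20 BTU/hr


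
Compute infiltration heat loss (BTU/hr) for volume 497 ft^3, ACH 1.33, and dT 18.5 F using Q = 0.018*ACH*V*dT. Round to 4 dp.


Q = 0.018 * 1.33 * 497 * 18.5 = 220.1163 BTU/hr

220.1163 BTU/hr


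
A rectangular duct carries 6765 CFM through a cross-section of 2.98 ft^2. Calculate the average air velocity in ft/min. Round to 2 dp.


V = 6765 / 2.98 = 2270.13 ft/min

2270.13 ft/min


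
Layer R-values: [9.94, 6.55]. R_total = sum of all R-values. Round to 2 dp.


R_total = 9.94 + 6.55 = 16.49

16.49


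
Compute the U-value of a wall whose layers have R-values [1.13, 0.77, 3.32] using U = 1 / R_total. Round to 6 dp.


R_total = 1.13 + 0.77 + 3.32 = 5.22
U = 1/5.22 = 0.191571

0.191571


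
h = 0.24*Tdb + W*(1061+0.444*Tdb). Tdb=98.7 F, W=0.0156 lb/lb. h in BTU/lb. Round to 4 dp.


h = 0.24*98.7 + 0.0156*(1061+0.444*98.7) = 40.9232 BTU/lb

40.9232 BTU/lb


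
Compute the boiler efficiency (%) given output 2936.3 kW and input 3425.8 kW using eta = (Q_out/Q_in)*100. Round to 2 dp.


eta = (2936.3/3425.8)*100 = 85.71 %

85.71 %


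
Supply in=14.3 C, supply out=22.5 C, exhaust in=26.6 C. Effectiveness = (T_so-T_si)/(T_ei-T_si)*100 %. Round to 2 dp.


eff = (22.5-14.3)/(26.6-14.3)*100 = 66.67 %

66.67 %


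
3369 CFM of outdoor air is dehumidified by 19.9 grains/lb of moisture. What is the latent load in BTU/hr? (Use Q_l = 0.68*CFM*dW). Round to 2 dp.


Q = 0.68 * 3369 * 19.9 = 45589.31 BTU/hr

45589.31 BTU/hr


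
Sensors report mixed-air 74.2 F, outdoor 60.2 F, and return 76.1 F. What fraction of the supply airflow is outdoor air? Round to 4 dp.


frac = (74.2 - 76.1) / (60.2 - 76.1) = 0.1195

0.1195


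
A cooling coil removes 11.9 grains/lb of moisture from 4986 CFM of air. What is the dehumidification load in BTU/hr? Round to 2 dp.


Q = 0.68 * 4986 * 11.9 = 40346.71 BTU/hr

40346.71 BTU/hr


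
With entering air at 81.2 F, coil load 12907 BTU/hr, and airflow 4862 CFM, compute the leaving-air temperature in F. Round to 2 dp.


dT = 12907/(1.08*4862) = 2.4580
T_leave = 81.2 - 2.4580 = 78.74 F

78.74 F


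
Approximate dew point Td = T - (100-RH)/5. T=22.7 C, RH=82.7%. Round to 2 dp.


Td = 22.7 - (100-82.7)/5 = 19.24 C

19.24 C


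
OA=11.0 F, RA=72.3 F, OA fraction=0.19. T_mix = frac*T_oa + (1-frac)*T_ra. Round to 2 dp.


T_mix = 0.19*11.0 + 0.81*72.3 = 60.65 F

60.65 F


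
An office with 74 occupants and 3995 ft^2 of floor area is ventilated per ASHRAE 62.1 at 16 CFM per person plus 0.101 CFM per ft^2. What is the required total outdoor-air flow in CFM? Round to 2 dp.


Total = 74*16 + 3995*0.101 = 1587.50 CFM

1587.50 CFM


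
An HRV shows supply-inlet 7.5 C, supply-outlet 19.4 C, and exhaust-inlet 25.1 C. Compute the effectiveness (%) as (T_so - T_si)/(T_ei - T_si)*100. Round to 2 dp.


eff = (19.4-7.5)/(25.1-7.5)*100 = 67.61 %

67.61 %


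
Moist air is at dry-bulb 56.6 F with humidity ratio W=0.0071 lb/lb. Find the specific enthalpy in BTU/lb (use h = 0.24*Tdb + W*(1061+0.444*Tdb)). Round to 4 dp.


h = 0.24*56.6 + 0.0071*(1061+0.444*56.6) = 21.2955 BTU/lb

21.2955 BTU/lb


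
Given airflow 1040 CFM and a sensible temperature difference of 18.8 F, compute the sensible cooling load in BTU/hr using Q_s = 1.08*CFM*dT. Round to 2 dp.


Q = 1.08 * 1040 * 18.8 = 21116.16 BTU/hr

21116.16 BTU/hr


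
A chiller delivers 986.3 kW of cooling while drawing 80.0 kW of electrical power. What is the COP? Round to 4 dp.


COP = 986.3 / 80.0 = 12.3288

12.3288


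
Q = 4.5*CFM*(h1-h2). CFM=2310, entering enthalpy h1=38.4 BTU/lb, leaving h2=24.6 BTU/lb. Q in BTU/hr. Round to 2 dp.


Q = 4.5 * 2310 * (38.4 - 24.6) = 143451.00 BTU/hr

143451.00 BTU/hr


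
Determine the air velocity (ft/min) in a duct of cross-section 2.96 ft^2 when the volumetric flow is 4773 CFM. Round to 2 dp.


V = 4773 / 2.96 = 1612.50 ft/min

1612.50 ft/min


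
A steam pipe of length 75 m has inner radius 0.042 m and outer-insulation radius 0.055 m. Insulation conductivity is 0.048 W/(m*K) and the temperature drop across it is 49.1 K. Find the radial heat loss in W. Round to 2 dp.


Q = 2*pi*0.048*75*49.1/ln(0.055/0.042) = 4118.52 W

4118.52 W


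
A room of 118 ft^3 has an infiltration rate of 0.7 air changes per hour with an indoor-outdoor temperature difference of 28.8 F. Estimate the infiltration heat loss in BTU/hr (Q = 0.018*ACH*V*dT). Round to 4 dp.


Q = 0.018 * 0.7 * 118 * 28.8 = 42.8198 BTU/hr

42.8198 BTU/hr


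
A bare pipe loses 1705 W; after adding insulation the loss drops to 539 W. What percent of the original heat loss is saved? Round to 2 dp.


Savings = ((1705-539)/1705)*100 = 68.39 %

68.39 %


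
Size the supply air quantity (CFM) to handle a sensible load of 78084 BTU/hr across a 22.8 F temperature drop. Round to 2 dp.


CFM = 78084 / (1.08 * 22.8) = 3171.05

3171.05 CFM


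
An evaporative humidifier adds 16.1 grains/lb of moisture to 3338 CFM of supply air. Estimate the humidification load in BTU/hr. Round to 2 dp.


Q = 0.68 * 3338 * 16.1 = 36544.42 BTU/hr

36544.42 BTU/hr


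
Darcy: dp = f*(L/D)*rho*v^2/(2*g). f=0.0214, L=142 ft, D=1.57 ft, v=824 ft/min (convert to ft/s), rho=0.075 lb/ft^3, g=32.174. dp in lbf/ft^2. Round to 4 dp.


v_fps = 824/60 = 13.7333 ft/s
dp = 0.0214*(142/1.57)*0.075*13.7333^2/(2*32.174) = 0.4255 lbf/ft^2

0.4255 lbf/ft^2


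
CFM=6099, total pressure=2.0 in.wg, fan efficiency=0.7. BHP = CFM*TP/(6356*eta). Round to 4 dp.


BHP = 6099 * 2.0 / (6356 * 0.7) = 2.7416 hp

2.7416 hp


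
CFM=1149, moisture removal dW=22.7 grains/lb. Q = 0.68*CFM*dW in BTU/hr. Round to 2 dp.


Q = 0.68 * 1149 * 22.7 = 17735.96 BTU/hr

17735.96 BTU/hr


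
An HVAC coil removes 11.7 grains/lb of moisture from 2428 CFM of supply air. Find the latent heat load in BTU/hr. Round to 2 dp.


Q = 0.68 * 2428 * 11.7 = 19317.17 BTU/hr

19317.17 BTU/hr


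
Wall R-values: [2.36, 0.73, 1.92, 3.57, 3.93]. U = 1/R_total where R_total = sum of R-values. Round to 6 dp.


R_total = 2.36 + 0.73 + 1.92 + 3.57 + 3.93 = 12.51
U = 1/12.51 = 0.079936

0.079936


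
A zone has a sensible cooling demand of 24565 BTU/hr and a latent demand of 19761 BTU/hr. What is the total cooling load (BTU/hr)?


Qt = 24565 + 19761 = 44326 BTU/hr

44326 BTU/hr


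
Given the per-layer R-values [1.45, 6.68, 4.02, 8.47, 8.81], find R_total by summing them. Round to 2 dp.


R_total = 1.45 + 6.68 + 4.02 + 8.47 + 8.81 = 29.43

29.43


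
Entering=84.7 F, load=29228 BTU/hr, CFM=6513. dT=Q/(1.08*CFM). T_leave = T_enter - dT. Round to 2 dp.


dT = 29228/(1.08*6513) = 4.1552
T_leave = 84.7 - 4.1552 = 80.54 F

80.54 F


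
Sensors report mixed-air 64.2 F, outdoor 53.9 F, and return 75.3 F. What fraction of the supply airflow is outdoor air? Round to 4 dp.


frac = (64.2 - 75.3) / (53.9 - 75.3) = 0.5187

0.5187


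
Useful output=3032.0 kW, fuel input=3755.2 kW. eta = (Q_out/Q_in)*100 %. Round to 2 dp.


eta = (3032.0/3755.2)*100 = 80.74 %

80.74 %


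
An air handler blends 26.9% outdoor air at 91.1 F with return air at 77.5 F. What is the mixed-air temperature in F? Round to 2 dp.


T_mix = 77.5 + (26.9/100)*(91.1-77.5) = 81.16 F

81.16 F


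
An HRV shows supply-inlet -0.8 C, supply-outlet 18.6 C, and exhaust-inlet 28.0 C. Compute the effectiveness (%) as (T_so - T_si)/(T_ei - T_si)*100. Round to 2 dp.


eff = (18.6-(-0.8))/(28.0-(-0.8))*100 = 67.36 %

67.36 %


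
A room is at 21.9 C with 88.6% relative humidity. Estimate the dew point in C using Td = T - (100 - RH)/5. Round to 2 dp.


Td = 21.9 - (100-88.6)/5 = 19.62 C

19.62 C


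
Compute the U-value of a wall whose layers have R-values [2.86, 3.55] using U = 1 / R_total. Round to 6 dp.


R_total = 2.86 + 3.55 = 6.41
U = 1/6.41 = 0.156006

0.156006


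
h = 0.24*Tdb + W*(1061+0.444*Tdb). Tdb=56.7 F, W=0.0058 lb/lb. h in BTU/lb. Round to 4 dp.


h = 0.24*56.7 + 0.0058*(1061+0.444*56.7) = 19.9078 BTU/lb

19.9078 BTU/lb


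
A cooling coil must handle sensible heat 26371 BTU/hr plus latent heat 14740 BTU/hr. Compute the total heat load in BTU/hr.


Qt = 26371 + 14740 = 41111 BTU/hr

41111 BTU/hr


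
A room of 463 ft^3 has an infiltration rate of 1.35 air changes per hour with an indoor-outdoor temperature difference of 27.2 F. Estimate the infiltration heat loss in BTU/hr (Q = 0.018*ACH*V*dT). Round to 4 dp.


Q = 0.018 * 1.35 * 463 * 27.2 = 306.0245 BTU/hr

306.0245 BTU/hr


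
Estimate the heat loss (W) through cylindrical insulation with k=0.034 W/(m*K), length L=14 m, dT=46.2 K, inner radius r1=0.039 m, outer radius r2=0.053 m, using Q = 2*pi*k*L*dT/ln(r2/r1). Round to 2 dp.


Q = 2*pi*0.034*14*46.2/ln(0.053/0.039) = 450.48 W

450.48 W


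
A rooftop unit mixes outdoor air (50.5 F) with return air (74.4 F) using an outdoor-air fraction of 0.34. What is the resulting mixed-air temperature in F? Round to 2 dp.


T_mix = 0.34*50.5 + 0.66*74.4 = 66.27 F

66.27 F


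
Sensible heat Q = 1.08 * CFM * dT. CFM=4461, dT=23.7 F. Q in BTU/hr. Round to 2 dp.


Q = 1.08 * 4461 * 23.7 = 114183.76 BTU/hr

114183.76 BTU/hr


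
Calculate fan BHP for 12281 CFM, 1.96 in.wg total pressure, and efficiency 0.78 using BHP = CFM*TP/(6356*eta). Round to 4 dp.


BHP = 12281 * 1.96 / (6356 * 0.78) = 4.8552 hp

4.8552 hp


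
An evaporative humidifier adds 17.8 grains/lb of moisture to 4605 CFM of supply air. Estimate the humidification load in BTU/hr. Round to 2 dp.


Q = 0.68 * 4605 * 17.8 = 55738.92 BTU/hr

55738.92 BTU/hr


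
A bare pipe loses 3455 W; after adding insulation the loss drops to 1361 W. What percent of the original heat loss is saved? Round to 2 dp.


Savings = ((3455-1361)/3455)*100 = 60.61 %

60.61 %


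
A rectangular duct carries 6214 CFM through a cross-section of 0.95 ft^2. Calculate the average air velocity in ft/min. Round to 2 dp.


V = 6214 / 0.95 = 6541.05 ft/min

6541.05 ft/min


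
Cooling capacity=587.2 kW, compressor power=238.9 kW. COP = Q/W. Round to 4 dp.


COP = 587.2 / 238.9 = 2.4579

2.4579


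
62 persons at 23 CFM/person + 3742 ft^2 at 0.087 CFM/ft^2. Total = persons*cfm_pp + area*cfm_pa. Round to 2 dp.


Total = 62*23 + 3742*0.087 = 1751.55 CFM

1751.55 CFM
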